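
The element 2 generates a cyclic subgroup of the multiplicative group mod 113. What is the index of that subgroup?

4

By Lagrange's theorem, ord_113(2) divides φ(113) = 113 − 1 = 112 = 2^4 · 7.
Divisors of 112: 1, 2, 4, 7, 8, 14, 16, 28, 56, 112.
Test each divisor d:
2^1 ≡ 2 (mod 113)
2^2 ≡ 4 (mod 113)
2^4 ≡ 16 (mod 113)
2^7 ≡ 15 (mod 113)
2^8 ≡ 30 (mod 113)
2^14 ≡ 112 (mod 113)
2^16 ≡ 109 (mod 113)
2^28 ≡ 1 (mod 113) ✓
Thus |⟨2⟩| = ord(2) = 28.
[(Z/113Z)^× : ⟨2⟩] = 112/28 = 4.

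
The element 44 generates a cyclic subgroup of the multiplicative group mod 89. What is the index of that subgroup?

By Lagrange's theorem, ord_89(44) divides φ(89) = 89 − 1 = 88 = 2^3 · 11.
Divisors of 88: 1, 2, 4, 8, 11, 22, 44, 88.
Evaluate successive powers at the divisors of 88:
44^1 ≡ 44 (mod 89)
44^2 ≡ 67 (mod 89)
44^4 ≡ 39 (mod 89)
44^8 ≡ 8 (mod 89)
44^11 ≡ 88 (mod 89)
44^22 ≡ 1 (mod 89) ✓
The order of 44 is 22, so the subgroup it generates has 22 elements.
[(Z/89Z)^× : ⟨44⟩] = 88/22 = 4.

4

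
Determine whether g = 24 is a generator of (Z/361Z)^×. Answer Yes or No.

φ(361) = φ(19^2) = 19·(19−1) = 342 = 2 · 3^2 · 19.
24 is a primitive root mod 361 iff 24^(φ(361)/q) ≢ 1 for every prime q | φ(361), i.e. q ∈ {2, 3, 19}.
24^171 ≡ 1 (mod 361)  [q = 2: ≡ 1 ✗]
24^114 ≡ 292 (mod 361)  [q = 3: ≢ 1 ✓]
24^18 ≡ 153 (mod 361)  [q = 19: ≢ 1 ✓]
The check at q = 2 fails, so 24 generates a proper subgroup.

No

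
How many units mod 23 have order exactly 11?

φ(23) = 23 − 1 = 22 = 2 · 11.
(Z/23Z)^× is cyclic (|G| = 22); a cyclic group of order m has exactly φ(d) elements of each order d | m, and none otherwise.
11 | 22, and φ(11) = 11 − 1 = 10.

10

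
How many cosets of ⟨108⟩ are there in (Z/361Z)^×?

1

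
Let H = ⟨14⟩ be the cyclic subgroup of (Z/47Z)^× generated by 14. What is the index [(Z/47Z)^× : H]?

2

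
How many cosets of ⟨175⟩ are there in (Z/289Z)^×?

1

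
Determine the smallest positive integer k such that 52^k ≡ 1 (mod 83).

82

ord(52) | φ(83) = 83 − 1 = 82 = 2 · 41.
Divisors of 82: 1, 2, 41, 82.
Test each divisor d:
52^1 ≡ 52
52^2 ≡ 48
52^41 ≡ 82
52^82 ≡ 1
So ord_83(52) = 82.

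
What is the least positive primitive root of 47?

5

φ(47) = 47 − 1 = 46 = 2 · 23.
g is a primitive root iff g^(46/q) ≢ 1 (mod 47) for each prime q ∈ {2, 23}.
g = 2: 2^23 ≡ 1 — hits 1, so not a primitive root.
g = 3: 3^23 ≡ 1 — hits 1, so not a primitive root.
g = 4: 4^23 ≡ 1 — hits 1, so not a primitive root.
g = 5: 5^23 ≡ 46; 5^2 ≡ 25 — none is 1, so 5 is a primitive root.
The smallest primitive root modulo 47 is 5.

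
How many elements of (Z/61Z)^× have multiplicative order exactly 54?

0

φ(61) = 61 − 1 = 60 = 2^2 · 3 · 5.
(Z/61Z)^× is cyclic (|G| = 60); a cyclic group of order m has exactly φ(d) elements of each order d | m, and none otherwise.
Here 60 is not a multiple of 54, so there are no elements of order 54.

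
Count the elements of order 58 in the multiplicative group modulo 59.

28

φ(59) = 59 − 1 = 58 = 2 · 29.
Since (Z/59Z)^× is cyclic of order 58, the number of elements of order d is φ(d) when d | 58 and 0 otherwise.
58 = 2 · 29 divides 58, and φ(58) = 28.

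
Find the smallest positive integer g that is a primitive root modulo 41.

φ(41) = 41 − 1 = 40 = 2^3 · 5.
Test candidates g = 2, 3, … against the prime factors q ∈ {2, 5} of φ(41): g is a generator iff g^(40/q) ≢ 1 for every such q.
g = 2: 2^20 ≡ 1 — hits 1, so not a primitive root.
g = 3: 3^20 ≡ 40; 3^8 ≡ 1 — hits 1, so not a primitive root.
g = 4: 4^20 ≡ 1 — hits 1, so not a primitive root.
g = 5: 5^20 ≡ 1 — hits 1, so not a primitive root.
g = 6: 6^20 ≡ 40; 6^8 ≡ 10 — none is 1, so 6 is a primitive root.
So 6 is the smallest generator of (Z/41Z)^×.

6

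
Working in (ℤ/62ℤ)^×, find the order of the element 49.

15

The order of 49 must divide φ(62) = φ(2)·φ(31) = 1·30 = 30 = 2 · 3 · 5.
Divisors of 30: 1, 2, 3, 5, 6, 10, 15, 30.
Test each divisor d:
49^1 ≡ 49 (mod 62)
49^2 ≡ 45 (mod 62)
49^3 ≡ 35 (mod 62)
49^5 ≡ 25 (mod 62)
49^6 ≡ 47 (mod 62)
49^10 ≡ 5 (mod 62)
49^15 ≡ 1 (mod 62) ✓
So ord_62(49) = 15.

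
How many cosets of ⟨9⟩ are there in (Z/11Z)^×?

ord(9) | φ(11) = 11 − 1 = 10 = 2 · 5.
Divisors of 10: 1, 2, 5, 10.
Check 9^d mod 11 for each divisor in increasing order:
9^1 ≡ 9 (mod 11)
9^2 ≡ 4 (mod 11)
9^5 ≡ 1 (mod 11) ✓
Thus |⟨9⟩| = ord(9) = 5.
The index is φ(11) / ord(9) = 10 / 5 = 2.

2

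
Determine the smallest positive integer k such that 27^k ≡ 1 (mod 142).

35

By Lagrange's theorem, ord_142(27) divides φ(142) = φ(2)·φ(71) = 1·70 = 70 = 2 · 5 · 7.
Divisors of 70: 1, 2, 5, 7, 10, 14, 35, 70.
Evaluate successive powers at the divisors of 70:
27^1 ≡ 27 (mod 142)
27^2 ≡ 19 (mod 142)
27^5 ≡ 91 (mod 142)
27^7 ≡ 25 (mod 142)
27^10 ≡ 45 (mod 142)
27^14 ≡ 57 (mod 142)
27^35 ≡ 1 (mod 142) ✓
The smallest such exponent is 35, so the order of 27 is 35.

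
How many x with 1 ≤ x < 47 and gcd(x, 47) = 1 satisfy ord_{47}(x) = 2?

1

φ(47) = 47 − 1 = 46 = 2 · 23.
(Z/47Z)^× is cyclic (|G| = 46); a cyclic group of order m has exactly φ(d) elements of each order d | m, and none otherwise.
2 | 46, and φ(2) = 2 − 1 = 1.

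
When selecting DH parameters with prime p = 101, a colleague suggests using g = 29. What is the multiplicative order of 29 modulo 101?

100

The order of 29 must divide φ(101) = 101 − 1 = 100 = 2^2 · 5^2.
Divisors of 100: 1, 2, 4, 5, 10, 20, 25, 50, 100.
Evaluate successive powers at the divisors of 100:
29^1 ≡ 29 (mod 101)
29^2 ≡ 33 (mod 101)
29^4 ≡ 79 (mod 101)
29^5 ≡ 69 (mod 101)
29^10 ≡ 14 (mod 101)
29^20 ≡ 95 (mod 101)
29^25 ≡ 91 (mod 101)
29^50 ≡ 100 (mod 101)
29^100 ≡ 1 (mod 101) ✓
The smallest such exponent is 100, so the order of 29 is 100.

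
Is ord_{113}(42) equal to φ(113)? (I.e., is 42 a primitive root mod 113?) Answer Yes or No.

No

φ(113) = 113 − 1 = 112 = 2^4 · 7.
An element g generates (Z/113Z)^× iff g^(112/q) ≢ 1 (mod 113) for each prime q ∈ {2, 7}.
42^56 ≡ 112 (mod 113)  [q = 2: ≢ 1 ✓]
42^16 ≡ 1 (mod 113)  [q = 7: ≡ 1 ✗]
Since 42^16 ≡ 1, the order of 42 divides 16 < 112, so 42 is not a primitive root.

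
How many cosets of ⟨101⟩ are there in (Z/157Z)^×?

12

The order of 101 must divide φ(157) = 157 − 1 = 156 = 2^2 · 3 · 13.
Divisors of 156: 1, 2, 3, 4, 6, 12, 13, 26, 39, 52, 78, 156.
Test each divisor d:
101^1 ≡ 101
101^2 ≡ 153
101^3 ≡ 67
101^4 ≡ 16
101^6 ≡ 93
101^12 ≡ 14
101^13 ≡ 1
The order of 101 is 13, so the subgroup it generates has 13 elements.
[(Z/157Z)^× : ⟨101⟩] = 156/13 = 12.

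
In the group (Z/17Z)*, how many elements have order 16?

φ(17) = 17 − 1 = 16 = 2^4.
In a cyclic group of order 16, there are φ(d) elements of order d for each divisor d of 16, and zero for non-divisors.
16 = 2^4 divides 16, and φ(16) = 8.

8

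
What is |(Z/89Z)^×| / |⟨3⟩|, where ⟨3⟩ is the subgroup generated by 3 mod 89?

1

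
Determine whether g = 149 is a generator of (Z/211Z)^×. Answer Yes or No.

φ(211) = 211 − 1 = 210 = 2 · 3 · 5 · 7.
Test 149^(210/q) mod 211 for each prime factor q of 210:
149^105 ≡ 210 (mod 211)  [q = 2: ≢ 1 ✓]
149^70 ≡ 14 (mod 211)  [q = 3: ≢ 1 ✓]
149^42 ≡ 107 (mod 211)  [q = 5: ≢ 1 ✓]
149^30 ≡ 148 (mod 211)  [q = 7: ≢ 1 ✓]
None equal 1, so ord_211(149) = 210: 149 is a primitive root.

Yes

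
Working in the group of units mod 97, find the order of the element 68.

96

Since 68 ∈ (Z/97Z)^×, its order divides φ(97) = 97 − 1 = 96 = 2^5 · 3.
Divisors of 96: 1, 2, 3, 4, 6, 8, 12, 16, 24, 32, 48, 96.
Evaluate successive powers at the divisors of 96:
68^1 ≡ 68
68^2 ≡ 65
68^3 ≡ 55
68^4 ≡ 54
68^6 ≡ 18
68^8 ≡ 6
68^12 ≡ 33
68^16 ≡ 36
68^24 ≡ 22
68^32 ≡ 35
68^48 ≡ 96
68^96 ≡ 1
Hence ord(68) = 96.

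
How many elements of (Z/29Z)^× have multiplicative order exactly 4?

2

φ(29) = 29 − 1 = 28 = 2^2 · 7.
(Z/29Z)^× is cyclic (|G| = 28); a cyclic group of order m has exactly φ(d) elements of each order d | m, and none otherwise.
4 = 2^2 divides 28, and φ(4) = 2.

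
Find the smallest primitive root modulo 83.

2

φ(83) = 83 − 1 = 82 = 2 · 41.
g is a primitive root iff g^(82/q) ≢ 1 (mod 83) for each prime q ∈ {2, 41}.
g = 2: 2^41 ≡ 82; 2^2 ≡ 4 — none is 1, so 2 is a primitive root.
The smallest primitive root modulo 83 is 2.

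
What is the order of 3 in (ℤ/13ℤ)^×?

3

Since 3 ∈ (Z/13Z)^×, its order divides φ(13) = 13 − 1 = 12 = 2^2 · 3.
Divisors of 12: 1, 2, 3, 4, 6, 12.
Check 3^d mod 13 for each divisor in increasing order:
3^1 ≡ 3 (mod 13)
3^2 ≡ 9 (mod 13)
3^3 ≡ 1 (mod 13) ✓
The smallest such exponent is 3, so the order of 3 is 3.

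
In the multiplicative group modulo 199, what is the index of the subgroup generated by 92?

The order of 92 must divide φ(199) = 199 − 1 = 198 = 2 · 3^2 · 11.
Divisors of 198: 1, 2, 3, 6, 9, 11, 18, 22, 33, 66, 99, 198.
Check 92^d mod 199 for each divisor in increasing order:
92^1 ≡ 92 (mod 199)
92^2 ≡ 106 (mod 199)
92^3 ≡ 1 (mod 199) ✓
The order of 92 is 3, so the subgroup it generates has 3 elements.
[(Z/199Z)^× : ⟨92⟩] = 198/3 = 66.

66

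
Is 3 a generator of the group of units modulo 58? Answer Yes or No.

φ(58) = φ(2)·φ(29) = 1·28 = 28 = 2^2 · 7.
It suffices to check that the order of 3 is not a proper divisor of 28: compute 3^(28/q) for q ∈ {2, 7}.
3^14 ≡ 57 (mod 58)  [q = 2: ≢ 1 ✓]
3^4 ≡ 23 (mod 58)  [q = 7: ≢ 1 ✓]
None equal 1, so ord_58(3) = 28: 3 is a primitive root.

Yes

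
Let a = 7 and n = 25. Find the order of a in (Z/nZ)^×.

4

ord(7) | φ(25) = φ(5^2) = 5·(5−1) = 20 = 2^2 · 5.
Divisors of 20: 1, 2, 4, 5, 10, 20.
Compute 7^d (mod 25) for the divisors d until we hit 1:
7^1 ≡ 7 (mod 25)
7^2 ≡ 24 (mod 25)
7^4 ≡ 1 (mod 25) ✓
Hence ord(7) = 4.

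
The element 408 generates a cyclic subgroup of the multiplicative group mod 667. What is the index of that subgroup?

2

By Lagrange's theorem, ord_667(408) divides φ(667) = φ(23·29) = (23−1)·(29−1) = 22·28 = 616 = 2^3 · 7 · 11.
Divisors of 616: 1, 2, 4, 7, 8, 11, 14, 22, 28, 44, 56, 77, 88, 154, 308, 616.
Compute 408^d (mod 667) for the divisors d until we hit 1:
408^1 ≡ 408 (mod 667)
408^2 ≡ 381 (mod 667)
408^4 ≡ 422 (mod 667)
408^7 ≡ 273 (mod 667)
408^8 ≡ 662 (mod 667)
408^11 ≡ 482 (mod 667)
408^14 ≡ 492 (mod 667)
408^22 ≡ 208 (mod 667)
408^28 ≡ 610 (mod 667)
408^44 ≡ 576 (mod 667)
408^56 ≡ 581 (mod 667)
408^77 ≡ 597 (mod 667)
408^88 ≡ 277 (mod 667)
408^154 ≡ 231 (mod 667)
408^308 ≡ 1 (mod 667) ✓
So ord_667(408) = 308, hence |⟨408⟩| = 308.
[(Z/667Z)^× : ⟨408⟩] = 616/308 = 2.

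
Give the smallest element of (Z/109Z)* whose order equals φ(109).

6

φ(109) = 109 − 1 = 108 = 2^2 · 3^3.
Test candidates g = 2, 3, … against the prime factors q ∈ {2, 3} of φ(109): g is a generator iff g^(108/q) ≢ 1 for every such q.
g = 2: 2^54 ≡ 108; 2^36 ≡ 1 — hits 1, so not a primitive root.
g = 3: 3^54 ≡ 1 — hits 1, so not a primitive root.
g = 4: 4^54 ≡ 1 — hits 1, so not a primitive root.
g = 5: 5^54 ≡ 1 — hits 1, so not a primitive root.
g = 6: 6^54 ≡ 108; 6^36 ≡ 63 — none is 1, so 6 is a primitive root.
Hence the least primitive root of 109 is 6.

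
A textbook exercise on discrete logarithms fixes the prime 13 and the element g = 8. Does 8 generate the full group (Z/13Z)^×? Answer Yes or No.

No

φ(13) = 13 − 1 = 12 = 2^2 · 3.
An element g generates (Z/13Z)^× iff g^(12/q) ≢ 1 (mod 13) for each prime q ∈ {2, 3}.
8^6 ≡ 12 (mod 13)  [q = 2: ≢ 1 ✓]
8^4 ≡ 1 (mod 13)  [q = 3: ≡ 1 ✗]
Since 8^4 ≡ 1, the order of 8 divides 4 < 12, so 8 is not a primitive root.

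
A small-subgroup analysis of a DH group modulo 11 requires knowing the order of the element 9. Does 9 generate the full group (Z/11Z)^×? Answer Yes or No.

No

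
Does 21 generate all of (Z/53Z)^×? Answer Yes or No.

φ(53) = 53 − 1 = 52 = 2^2 · 13.
An element g generates (Z/53Z)^× iff g^(52/q) ≢ 1 (mod 53) for each prime q ∈ {2, 13}.
21^26 ≡ 52 (mod 53)  [q = 2: ≢ 1 ✓]
21^4 ≡ 24 (mod 53)  [q = 13: ≢ 1 ✓]
None equal 1, so ord_53(21) = 52: 21 is a primitive root.

Yes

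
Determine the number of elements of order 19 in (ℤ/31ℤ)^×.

φ(31) = 31 − 1 = 30 = 2 · 3 · 5.
Since (Z/31Z)^× is cyclic of order 30, the number of elements of order d is φ(d) when d | 30 and 0 otherwise.
Since 19 ∤ 30, the count is 0.

0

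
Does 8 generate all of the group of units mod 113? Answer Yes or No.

φ(113) = 113 − 1 = 112 = 2^4 · 7.
8 is a primitive root mod 113 iff 8^(φ(113)/q) ≢ 1 for every prime q | φ(113), i.e. q ∈ {2, 7}.
8^56 ≡ 1 (mod 113)  [q = 2: ≡ 1 ✗]
8^16 ≡ 49 (mod 113)  [q = 7: ≢ 1 ✓]
The check at q = 2 fails, so 8 generates a proper subgroup.

No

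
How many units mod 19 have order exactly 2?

1

φ(19) = 19 − 1 = 18 = 2 · 3^2.
In a cyclic group of order 18, there are φ(d) elements of order d for each divisor d of 18, and zero for non-divisors.
2 | 18, and φ(2) = 2 − 1 = 1.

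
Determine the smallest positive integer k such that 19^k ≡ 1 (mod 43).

42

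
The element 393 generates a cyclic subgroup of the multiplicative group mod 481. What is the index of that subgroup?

36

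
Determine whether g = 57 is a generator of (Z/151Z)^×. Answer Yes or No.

φ(151) = 151 − 1 = 150 = 2 · 3 · 5^2.
An element g generates (Z/151Z)^× iff g^(150/q) ≢ 1 (mod 151) for each prime q ∈ {2, 3, 5}.
57^75 ≡ 150 (mod 151)  [q = 2: ≢ 1 ✓]
57^50 ≡ 1 (mod 151)  [q = 3: ≡ 1 ✗]
57^30 ≡ 59 (mod 151)  [q = 5: ≢ 1 ✓]
Since 57^50 ≡ 1, the order of 57 divides 50 < 150, so 57 is not a primitive root.

No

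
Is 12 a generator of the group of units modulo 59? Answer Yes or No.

No

φ(59) = 59 − 1 = 58 = 2 · 29.
It suffices to check that the order of 12 is not a proper divisor of 58: compute 12^(58/q) for q ∈ {2, 29}.
12^29 ≡ 1 (mod 59)  [q = 2: ≡ 1 ✗]
12^2 ≡ 26 (mod 59)  [q = 29: ≢ 1 ✓]
The check at q = 2 fails, so 12 generates a proper subgroup.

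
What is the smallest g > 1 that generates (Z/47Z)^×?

5

φ(47) = 47 − 1 = 46 = 2 · 23.
g is a primitive root iff g^(46/q) ≢ 1 (mod 47) for each prime q ∈ {2, 23}.
g = 2: 2^23 ≡ 1 — hits 1, so not a primitive root.
g = 3: 3^23 ≡ 1 — hits 1, so not a primitive root.
g = 4: 4^23 ≡ 1 — hits 1, so not a primitive root.
g = 5: 5^23 ≡ 46; 5^2 ≡ 25 — none is 1, so 5 is a primitive root.
The smallest primitive root modulo 47 is 5.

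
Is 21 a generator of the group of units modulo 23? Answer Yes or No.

Yes

φ(23) = 23 − 1 = 22 = 2 · 11.
21 is a primitive root mod 23 iff 21^(φ(23)/q) ≢ 1 for every prime q | φ(23), i.e. q ∈ {2, 11}.
21^11 ≡ 22 (mod 23)  [q = 2: ≢ 1 ✓]
21^2 ≡ 4 (mod 23)  [q = 11: ≢ 1 ✓]
None equal 1, so ord_23(21) = 22: 21 is a primitive root.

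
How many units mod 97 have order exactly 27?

0

φ(97) = 97 − 1 = 96 = 2^5 · 3.
(Z/97Z)^× is cyclic (|G| = 96); a cyclic group of order m has exactly φ(d) elements of each order d | m, and none otherwise.
Here 96 is not a multiple of 27, so there are no elements of order 27.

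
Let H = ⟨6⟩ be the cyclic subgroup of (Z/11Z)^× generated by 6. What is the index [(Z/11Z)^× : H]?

ord(6) | φ(11) = 11 − 1 = 10 = 2 · 5.
Divisors of 10: 1, 2, 5, 10.
Check 6^d mod 11 for each divisor in increasing order:
6^1 ≡ 6 (mod 11)
6^2 ≡ 3 (mod 11)
6^5 ≡ 10 (mod 11)
6^10 ≡ 1 (mod 11) ✓
So ord_11(6) = 10, hence |⟨6⟩| = 10.
[(Z/11Z)^× : ⟨6⟩] = 10/10 = 1.

1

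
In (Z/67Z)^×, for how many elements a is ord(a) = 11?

10

φ(67) = 67 − 1 = 66 = 2 · 3 · 11.
Since (Z/67Z)^× is cyclic of order 66, the number of elements of order d is φ(d) when d | 66 and 0 otherwise.
11 | 66, and φ(11) = 11 − 1 = 10.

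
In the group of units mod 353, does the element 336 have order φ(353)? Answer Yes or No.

φ(353) = 353 − 1 = 352 = 2^5 · 11.
336 is a primitive root mod 353 iff 336^(φ(353)/q) ≢ 1 for every prime q | φ(353), i.e. q ∈ {2, 11}.
336^176 ≡ 1 (mod 353)  [q = 2: ≡ 1 ✗]
336^32 ≡ 256 (mod 353)  [q = 11: ≢ 1 ✓]
Since 336^176 ≡ 1, the order of 336 divides 176 < 352, so 336 is not a primitive root.

No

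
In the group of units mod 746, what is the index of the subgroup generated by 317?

By Lagrange's theorem, ord_746(317) divides φ(746) = φ(2)·φ(373) = 1·372 = 372 = 2^2 · 3 · 31.
Divisors of 372: 1, 2, 3, 4, 6, 12, 31, 62, 93, 124, 186, 372.
Compute 317^d (mod 746) for the divisors d until we hit 1:
317^1 ≡ 317 (mod 746)
317^2 ≡ 525 (mod 746)
317^3 ≡ 67 (mod 746)
317^4 ≡ 351 (mod 746)
317^6 ≡ 13 (mod 746)
317^12 ≡ 169 (mod 746)
317^31 ≡ 477 (mod 746)
317^62 ≡ 745 (mod 746)
317^93 ≡ 269 (mod 746)
317^124 ≡ 1 (mod 746) ✓
So ord_746(317) = 124, hence |⟨317⟩| = 124.
[(Z/746Z)^× : ⟨317⟩] = 372/124 = 3.

3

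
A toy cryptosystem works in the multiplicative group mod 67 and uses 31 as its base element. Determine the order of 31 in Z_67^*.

66

Since 31 ∈ (Z/67Z)^×, its order divides φ(67) = 67 − 1 = 66 = 2 · 3 · 11.
Divisors of 66: 1, 2, 3, 6, 11, 22, 33, 66.
Compute 31^d (mod 67) for the divisors d until we hit 1:
31^1 ≡ 31 (mod 67)
31^2 ≡ 23 (mod 67)
31^3 ≡ 43 (mod 67)
31^6 ≡ 40 (mod 67)
31^11 ≡ 30 (mod 67)
31^22 ≡ 29 (mod 67)
31^33 ≡ 66 (mod 67)
31^66 ≡ 1 (mod 67) ✓
The smallest such exponent is 66, so the order of 31 is 66.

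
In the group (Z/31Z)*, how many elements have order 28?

0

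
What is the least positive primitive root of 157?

φ(157) = 157 − 1 = 156 = 2^2 · 3 · 13.
g is a primitive root iff g^(156/q) ≢ 1 (mod 157) for each prime q ∈ {2, 3, 13}.
g = 2: 2^78 ≡ 156; 2^52 ≡ 1 — hits 1, so not a primitive root.
g = 3: 3^78 ≡ 1 — hits 1, so not a primitive root.
g = 4: 4^78 ≡ 1 — hits 1, so not a primitive root.
g = 5: 5^78 ≡ 156; 5^52 ≡ 12; 5^12 ≡ 130 — none is 1, so 5 is a primitive root.
So 5 is the smallest generator of (Z/157Z)^×.

5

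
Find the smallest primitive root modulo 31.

3

φ(31) = 31 − 1 = 30 = 2 · 3 · 5.
Test candidates g = 2, 3, … against the prime factors q ∈ {2, 3, 5} of φ(31): g is a generator iff g^(30/q) ≢ 1 for every such q.
g = 2: 2^15 ≡ 1 — hits 1, so not a primitive root.
g = 3: 3^15 ≡ 30; 3^10 ≡ 25; 3^6 ≡ 16 — none is 1, so 3 is a primitive root.
The smallest primitive root modulo 31 is 3.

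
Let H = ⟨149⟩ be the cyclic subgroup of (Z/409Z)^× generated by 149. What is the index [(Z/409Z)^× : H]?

By Lagrange's theorem, ord_409(149) divides φ(409) = 409 − 1 = 408 = 2^3 · 3 · 17.
Divisors of 408: 1, 2, 3, 4, 6, 8, 12, 17, 24, 34, 51, 68, 102, 136, 204, 408.
Check 149^d mod 409 for each divisor in increasing order:
149^1 ≡ 149 (mod 409)
149^2 ≡ 115 (mod 409)
149^3 ≡ 366 (mod 409)
149^4 ≡ 137 (mod 409)
149^6 ≡ 213 (mod 409)
149^8 ≡ 364 (mod 409)
149^12 ≡ 379 (mod 409)
149^17 ≡ 292 (mod 409)
149^24 ≡ 82 (mod 409)
149^34 ≡ 192 (mod 409)
149^51 ≡ 31 (mod 409)
149^68 ≡ 54 (mod 409)
149^102 ≡ 143 (mod 409)
149^136 ≡ 53 (mod 409)
149^204 ≡ 408 (mod 409)
149^408 ≡ 1 (mod 409) ✓
The order of 149 is 408, so the subgroup it generates has 408 elements.
The index is φ(409) / ord(149) = 408 / 408 = 1.

1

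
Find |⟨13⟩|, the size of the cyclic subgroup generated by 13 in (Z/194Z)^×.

96

Since 13 ∈ (Z/194Z)^×, its order divides φ(194) = φ(2)·φ(97) = 1·96 = 96 = 2^5 · 3.
Divisors of 96: 1, 2, 3, 4, 6, 8, 12, 16, 24, 32, 48, 96.
Evaluate successive powers at the divisors of 96:
13^1 ≡ 13 (mod 194)
13^2 ≡ 169 (mod 194)
13^3 ≡ 63 (mod 194)
13^4 ≡ 43 (mod 194)
13^6 ≡ 89 (mod 194)
13^8 ≡ 103 (mod 194)
13^12 ≡ 161 (mod 194)
13^16 ≡ 133 (mod 194)
13^24 ≡ 119 (mod 194)
13^32 ≡ 35 (mod 194)
13^48 ≡ 193 (mod 194)
13^96 ≡ 1 (mod 194) ✓
Therefore the multiplicative order of 13 modulo 194 is 96.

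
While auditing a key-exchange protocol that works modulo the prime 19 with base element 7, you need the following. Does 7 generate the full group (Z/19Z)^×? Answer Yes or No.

No

φ(19) = 19 − 1 = 18 = 2 · 3^2.
An element g generates (Z/19Z)^× iff g^(18/q) ≢ 1 (mod 19) for each prime q ∈ {2, 3}.
7^9 ≡ 1 (mod 19)  [q = 2: ≡ 1 ✗]
7^6 ≡ 1 (mod 19)  [q = 3: ≡ 1 ✗]
The check at q = 2 fails, so 7 generates a proper subgroup.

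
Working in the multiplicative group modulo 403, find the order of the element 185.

6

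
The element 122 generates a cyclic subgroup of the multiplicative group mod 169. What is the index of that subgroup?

3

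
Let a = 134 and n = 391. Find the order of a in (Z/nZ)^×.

ord(134) | φ(391) = φ(17·23) = (17−1)·(23−1) = 16·22 = 352 = 2^5 · 11.
Divisors of 352: 1, 2, 4, 8, 11, 16, 22, 32, 44, 88, 176, 352.
Test each divisor d:
134^1 ≡ 134 (mod 391)
134^2 ≡ 361 (mod 391)
134^4 ≡ 118 (mod 391)
134^8 ≡ 239 (mod 391)
134^11 ≡ 298 (mod 391)
134^16 ≡ 35 (mod 391)
134^22 ≡ 47 (mod 391)
134^32 ≡ 52 (mod 391)
134^44 ≡ 254 (mod 391)
134^88 ≡ 1 (mod 391) ✓
Hence ord(134) = 88.

88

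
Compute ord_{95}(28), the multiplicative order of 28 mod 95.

By Lagrange's theorem, ord_95(28) divides φ(95) = φ(5·19) = (5−1)·(19−1) = 4·18 = 72 = 2^3 · 3^2.
Divisors of 72: 1, 2, 3, 4, 6, 8, 9, 12, 18, 24, 36, 72.
Evaluate successive powers at the divisors of 72:
28^1 ≡ 28
28^2 ≡ 24
28^3 ≡ 7
28^4 ≡ 6
28^6 ≡ 49
28^8 ≡ 36
28^9 ≡ 58
28^12 ≡ 26
28^18 ≡ 39
28^24 ≡ 11
28^36 ≡ 1
So ord_95(28) = 36.

36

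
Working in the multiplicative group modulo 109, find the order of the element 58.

The order of 58 must divide φ(109) = 109 − 1 = 108 = 2^2 · 3^3.
Divisors of 108: 1, 2, 3, 4, 6, 9, 12, 18, 27, 36, 54, 108.
Check 58^d mod 109 for each divisor in increasing order:
58^1 ≡ 58 (mod 109)
58^2 ≡ 94 (mod 109)
58^3 ≡ 2 (mod 109)
58^4 ≡ 7 (mod 109)
58^6 ≡ 4 (mod 109)
58^9 ≡ 8 (mod 109)
58^12 ≡ 16 (mod 109)
58^18 ≡ 64 (mod 109)
58^27 ≡ 76 (mod 109)
58^36 ≡ 63 (mod 109)
58^54 ≡ 108 (mod 109)
58^108 ≡ 1 (mod 109) ✓
Therefore the multiplicative order of 58 modulo 109 is 108.

108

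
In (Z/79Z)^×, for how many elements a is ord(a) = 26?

φ(79) = 79 − 1 = 78 = 2 · 3 · 13.
Since (Z/79Z)^× is cyclic of order 78, the number of elements of order d is φ(d) when d | 78 and 0 otherwise.
26 = 2 · 13 divides 78, and φ(26) = 12.

12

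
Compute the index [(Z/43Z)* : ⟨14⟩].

Since 14 ∈ (Z/43Z)^×, its order divides φ(43) = 43 − 1 = 42 = 2 · 3 · 7.
Divisors of 42: 1, 2, 3, 6, 7, 14, 21, 42.
Compute 14^d (mod 43) for the divisors d until we hit 1:
14^1 ≡ 14
14^2 ≡ 24
14^3 ≡ 35
14^6 ≡ 21
14^7 ≡ 36
14^14 ≡ 6
14^21 ≡ 1
Thus |⟨14⟩| = ord(14) = 21.
The index is φ(43) / ord(14) = 42 / 21 = 2.

2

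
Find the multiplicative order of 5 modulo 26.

ord(5) | φ(26) = φ(2)·φ(13) = 1·12 = 12 = 2^2 · 3.
Divisors of 12: 1, 2, 3, 4, 6, 12.
Compute 5^d (mod 26) for the divisors d until we hit 1:
5^1 ≡ 5
5^2 ≡ 25
5^3 ≡ 21
5^4 ≡ 1
Therefore the multiplicative order of 5 modulo 26 is 4.

4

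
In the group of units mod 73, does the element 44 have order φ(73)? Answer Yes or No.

Yes

φ(73) = 73 − 1 = 72 = 2^3 · 3^2.
Test 44^(72/q) mod 73 for each prime factor q of 72:
44^36 ≡ 72 (mod 73)  [q = 2: ≢ 1 ✓]
44^24 ≡ 64 (mod 73)  [q = 3: ≢ 1 ✓]
Every test exponent gives a nontrivial residue, hence 44 generates the full group.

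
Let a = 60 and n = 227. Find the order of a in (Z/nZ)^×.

226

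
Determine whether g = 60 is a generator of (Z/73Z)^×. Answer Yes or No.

Yes

φ(73) = 73 − 1 = 72 = 2^3 · 3^2.
Test 60^(72/q) mod 73 for each prime factor q of 72:
60^36 ≡ 72 (mod 73)  [q = 2: ≢ 1 ✓]
60^24 ≡ 64 (mod 73)  [q = 3: ≢ 1 ✓]
All checks pass, so 60 has order 72 and is a primitive root modulo 73.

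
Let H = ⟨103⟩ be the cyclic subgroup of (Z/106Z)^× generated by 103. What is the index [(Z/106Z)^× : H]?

Since 103 ∈ (Z/106Z)^×, its order divides φ(106) = φ(2)·φ(53) = 1·52 = 52 = 2^2 · 13.
Divisors of 52: 1, 2, 4, 13, 26, 52.
Compute 103^d (mod 106) for the divisors d until we hit 1:
103^1 ≡ 103 (mod 106)
103^2 ≡ 9 (mod 106)
103^4 ≡ 81 (mod 106)
103^13 ≡ 23 (mod 106)
103^26 ≡ 105 (mod 106)
103^52 ≡ 1 (mod 106) ✓
Thus |⟨103⟩| = ord(103) = 52.
Index = |(Z/106Z)^×| / |⟨103⟩| = 52 / 52 = 1.

1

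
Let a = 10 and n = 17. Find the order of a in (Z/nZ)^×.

16

ord(10) | φ(17) = 17 − 1 = 16 = 2^4.
Divisors of 16: 1, 2, 4, 8, 16.
Test each divisor d:
10^1 ≡ 10
10^2 ≡ 15
10^4 ≡ 4
10^8 ≡ 16
10^16 ≡ 1
So ord_17(10) = 16.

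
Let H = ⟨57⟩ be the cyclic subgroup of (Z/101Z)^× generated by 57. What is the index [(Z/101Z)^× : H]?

ord(57) | φ(101) = 101 − 1 = 100 = 2^2 · 5^2.
Divisors of 100: 1, 2, 4, 5, 10, 20, 25, 50, 100.
Evaluate successive powers at the divisors of 100:
57^1 ≡ 57 (mod 101)
57^2 ≡ 17 (mod 101)
57^4 ≡ 87 (mod 101)
57^5 ≡ 10 (mod 101)
57^10 ≡ 100 (mod 101)
57^20 ≡ 1 (mod 101) ✓
Thus |⟨57⟩| = ord(57) = 20.
[(Z/101Z)^× : ⟨57⟩] = 100/20 = 5.

5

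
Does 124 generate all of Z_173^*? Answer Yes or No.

φ(173) = 173 − 1 = 172 = 2^2 · 43.
It suffices to check that the order of 124 is not a proper divisor of 172: compute 124^(172/q) for q ∈ {2, 43}.
124^86 ≡ 1 (mod 173)  [q = 2: ≡ 1 ✗]
124^4 ≡ 95 (mod 173)  [q = 43: ≢ 1 ✓]
124^86 ≡ 1 shows ord(124) | 86, strictly less than φ(173); not a primitive root.

No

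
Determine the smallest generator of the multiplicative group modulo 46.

5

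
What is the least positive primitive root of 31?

φ(31) = 31 − 1 = 30 = 2 · 3 · 5.
g is a primitive root iff g^(30/q) ≢ 1 (mod 31) for each prime q ∈ {2, 3, 5}.
g = 2: 2^15 ≡ 1 — hits 1, so not a primitive root.
g = 3: 3^15 ≡ 30; 3^10 ≡ 25; 3^6 ≡ 16 — none is 1, so 3 is a primitive root.
So 3 is the smallest generator of (Z/31Z)^×.

3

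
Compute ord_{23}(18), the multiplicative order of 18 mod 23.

ord(18) | φ(23) = 23 − 1 = 22 = 2 · 11.
Divisors of 22: 1, 2, 11, 22.
Compute 18^d (mod 23) for the divisors d until we hit 1:
18^1 ≡ 18
18^2 ≡ 2
18^11 ≡ 1
Hence ord(18) = 11.

11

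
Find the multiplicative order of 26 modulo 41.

Since 26 ∈ (Z/41Z)^×, its order divides φ(41) = 41 − 1 = 40 = 2^3 · 5.
Divisors of 40: 1, 2, 4, 5, 8, 10, 20, 40.
Check 26^d mod 41 for each divisor in increasing order:
26^1 ≡ 26 (mod 41)
26^2 ≡ 20 (mod 41)
26^4 ≡ 31 (mod 41)
26^5 ≡ 27 (mod 41)
26^8 ≡ 18 (mod 41)
26^10 ≡ 32 (mod 41)
26^20 ≡ 40 (mod 41)
26^40 ≡ 1 (mod 41) ✓
Hence ord(26) = 40.

40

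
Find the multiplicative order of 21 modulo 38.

18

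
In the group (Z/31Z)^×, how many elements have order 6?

φ(31) = 31 − 1 = 30 = 2 · 3 · 5.
In a cyclic group of order 30, there are φ(d) elements of order d for each divisor d of 30, and zero for non-divisors.
6 = 2 · 3 divides 30, and φ(6) = 2.

2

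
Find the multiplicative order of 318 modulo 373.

Since 318 ∈ (Z/373Z)^×, its order divides φ(373) = 373 − 1 = 372 = 2^2 · 3 · 31.
Divisors of 372: 1, 2, 3, 4, 6, 12, 31, 62, 93, 124, 186, 372.
Check 318^d mod 373 for each divisor in increasing order:
318^1 ≡ 318
318^2 ≡ 41
318^3 ≡ 356
318^4 ≡ 189
318^6 ≡ 289
318^12 ≡ 342
318^31 ≡ 1
The smallest such exponent is 31, so the order of 318 is 31.

31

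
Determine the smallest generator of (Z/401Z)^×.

3

φ(401) = 401 − 1 = 400 = 2^4 · 5^2.
g is a primitive root iff g^(400/q) ≢ 1 (mod 401) for each prime q ∈ {2, 5}.
g = 2: 2^200 ≡ 1 — hits 1, so not a primitive root.
g = 3: 3^200 ≡ 400; 3^80 ≡ 72 — none is 1, so 3 is a primitive root.
Hence the least primitive root of 401 is 3.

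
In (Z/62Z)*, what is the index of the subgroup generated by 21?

1

ord(21) | φ(62) = φ(2)·φ(31) = 1·30 = 30 = 2 · 3 · 5.
Divisors of 30: 1, 2, 3, 5, 6, 10, 15, 30.
Evaluate successive powers at the divisors of 30:
21^1 ≡ 21 (mod 62)
21^2 ≡ 7 (mod 62)
21^3 ≡ 23 (mod 62)
21^5 ≡ 37 (mod 62)
21^6 ≡ 33 (mod 62)
21^10 ≡ 5 (mod 62)
21^15 ≡ 61 (mod 62)
21^30 ≡ 1 (mod 62) ✓
So ord_62(21) = 30, hence |⟨21⟩| = 30.
The index is φ(62) / ord(21) = 30 / 30 = 1.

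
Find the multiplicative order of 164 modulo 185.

18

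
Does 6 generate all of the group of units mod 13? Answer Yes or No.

Yes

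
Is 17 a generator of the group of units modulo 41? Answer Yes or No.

φ(41) = 41 − 1 = 40 = 2^3 · 5.
An element g generates (Z/41Z)^× iff g^(40/q) ≢ 1 (mod 41) for each prime q ∈ {2, 5}.
17^20 ≡ 40 (mod 41)  [q = 2: ≢ 1 ✓]
17^8 ≡ 16 (mod 41)  [q = 5: ≢ 1 ✓]
Every test exponent gives a nontrivial residue, hence 17 generates the full group.

Yes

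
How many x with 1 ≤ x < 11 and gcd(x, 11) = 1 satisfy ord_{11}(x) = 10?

φ(11) = 11 − 1 = 10 = 2 · 5.
(Z/11Z)^× is cyclic (|G| = 10); a cyclic group of order m has exactly φ(d) elements of each order d | m, and none otherwise.
10 = 2 · 5 divides 10, and φ(10) = 4.

4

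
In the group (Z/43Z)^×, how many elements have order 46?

0

φ(43) = 43 − 1 = 42 = 2 · 3 · 7.
(Z/43Z)^× is cyclic (|G| = 42); a cyclic group of order m has exactly φ(d) elements of each order d | m, and none otherwise.
Since 46 ∤ 42, the count is 0.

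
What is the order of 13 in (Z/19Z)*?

18

Since 13 ∈ (Z/19Z)^×, its order divides φ(19) = 19 − 1 = 18 = 2 · 3^2.
Divisors of 18: 1, 2, 3, 6, 9, 18.
Test each divisor d:
13^1 ≡ 13 (mod 19)
13^2 ≡ 17 (mod 19)
13^3 ≡ 12 (mod 19)
13^6 ≡ 11 (mod 19)
13^9 ≡ 18 (mod 19)
13^18 ≡ 1 (mod 19) ✓
Hence ord(13) = 18.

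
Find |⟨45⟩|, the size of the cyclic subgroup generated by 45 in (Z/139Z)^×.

23

Since 45 ∈ (Z/139Z)^×, its order divides φ(139) = 139 − 1 = 138 = 2 · 3 · 23.
Divisors of 138: 1, 2, 3, 6, 23, 46, 69, 138.
Check 45^d mod 139 for each divisor in increasing order:
45^1 ≡ 45 (mod 139)
45^2 ≡ 79 (mod 139)
45^3 ≡ 80 (mod 139)
45^6 ≡ 6 (mod 139)
45^23 ≡ 1 (mod 139) ✓
Therefore the multiplicative order of 45 modulo 139 is 23.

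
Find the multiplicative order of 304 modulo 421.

ord(304) | φ(421) = 421 − 1 = 420 = 2^2 · 3 · 5 · 7.
Divisors of 420: 1, 2, 3, 4, 5, 6, 7, 10, 12, 14, 15, 20, 21, 28, 30, 35, 42, 60, 70, 84, 105, 140, 210, 420.
Compute 304^d (mod 421) for the divisors d until we hit 1:
304^1 ≡ 304 (mod 421)
304^2 ≡ 217 (mod 421)
304^3 ≡ 292 (mod 421)
304^4 ≡ 358 (mod 421)
304^5 ≡ 214 (mod 421)
304^6 ≡ 222 (mod 421)
304^7 ≡ 128 (mod 421)
304^10 ≡ 328 (mod 421)
304^12 ≡ 27 (mod 421)
304^14 ≡ 386 (mod 421)
304^15 ≡ 306 (mod 421)
304^20 ≡ 229 (mod 421)
304^21 ≡ 151 (mod 421)
304^28 ≡ 383 (mod 421)
304^30 ≡ 174 (mod 421)
304^35 ≡ 188 (mod 421)
304^42 ≡ 67 (mod 421)
304^60 ≡ 385 (mod 421)
304^70 ≡ 401 (mod 421)
304^84 ≡ 279 (mod 421)
304^105 ≡ 29 (mod 421)
304^140 ≡ 400 (mod 421)
304^210 ≡ 420 (mod 421)
304^420 ≡ 1 (mod 421) ✓
Hence ord(304) = 420.

420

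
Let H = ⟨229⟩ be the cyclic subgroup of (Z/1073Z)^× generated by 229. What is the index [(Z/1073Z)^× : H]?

4

Since 229 ∈ (Z/1073Z)^×, its order divides φ(1073) = φ(29·37) = (29−1)·(37−1) = 28·36 = 1008 = 2^4 · 3^2 · 7.
Divisors of 1008: 1, 2, 3, 4, 6, 7, 8, 9, 12, 14, 16, 18, 21, 24, 28, 36, 42, 48, 56, 63, 72, 84, 112, 126, 144, 168, 252, 336, 504, 1008.
Evaluate successive powers at the divisors of 1008:
229^1 ≡ 229 (mod 1073)
229^2 ≡ 937 (mod 1073)
229^3 ≡ 1046 (mod 1073)
229^4 ≡ 255 (mod 1073)
229^6 ≡ 729 (mod 1073)
229^7 ≡ 626 (mod 1073)
229^8 ≡ 645 (mod 1073)
229^9 ≡ 704 (mod 1073)
229^12 ≡ 306 (mod 1073)
229^14 ≡ 231 (mod 1073)
229^16 ≡ 774 (mod 1073)
229^18 ≡ 963 (mod 1073)
229^21 ≡ 824 (mod 1073)
229^24 ≡ 285 (mod 1073)
229^28 ≡ 784 (mod 1073)
229^36 ≡ 297 (mod 1073)
229^42 ≡ 840 (mod 1073)
229^48 ≡ 750 (mod 1073)
229^56 ≡ 900 (mod 1073)
229^63 ≡ 75 (mod 1073)
229^72 ≡ 223 (mod 1073)
229^84 ≡ 639 (mod 1073)
229^112 ≡ 958 (mod 1073)
229^126 ≡ 260 (mod 1073)
229^144 ≡ 371 (mod 1073)
229^168 ≡ 581 (mod 1073)
229^252 ≡ 1 (mod 1073) ✓
The order of 229 is 252, so the subgroup it generates has 252 elements.
Index = |(Z/1073Z)^×| / |⟨229⟩| = 1008 / 252 = 4.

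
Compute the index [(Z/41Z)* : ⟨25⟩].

4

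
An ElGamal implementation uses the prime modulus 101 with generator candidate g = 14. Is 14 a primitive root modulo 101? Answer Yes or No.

φ(101) = 101 − 1 = 100 = 2^2 · 5^2.
Test 14^(100/q) mod 101 for each prime factor q of 100:
14^50 ≡ 1 (mod 101)  [q = 2: ≡ 1 ✗]
14^20 ≡ 1 (mod 101)  [q = 5: ≡ 1 ✗]
14^50 ≡ 1 shows ord(14) | 50, strictly less than φ(101); not a primitive root.

No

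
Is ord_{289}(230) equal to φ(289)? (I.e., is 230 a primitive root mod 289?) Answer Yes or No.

No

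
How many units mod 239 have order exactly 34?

16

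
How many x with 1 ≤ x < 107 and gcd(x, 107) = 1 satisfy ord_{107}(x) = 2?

1

φ(107) = 107 − 1 = 106 = 2 · 53.
Since (Z/107Z)^× is cyclic of order 106, the number of elements of order d is φ(d) when d | 106 and 0 otherwise.
2 | 106, and φ(2) = 2 − 1 = 1.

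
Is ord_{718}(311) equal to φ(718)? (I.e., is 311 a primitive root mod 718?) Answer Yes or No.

φ(718) = φ(2)·φ(359) = 1·358 = 358 = 2 · 179.
Test 311^(358/q) mod 718 for each prime factor q of 358:
311^179 ≡ 717 (mod 718)  [q = 2: ≢ 1 ✓]
311^2 ≡ 509 (mod 718)  [q = 179: ≢ 1 ✓]
None equal 1, so ord_718(311) = 358: 311 is a primitive root.

Yes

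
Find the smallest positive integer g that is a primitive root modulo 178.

φ(178) = φ(2)·φ(89) = 1·88 = 88 = 2^3 · 11.
g is a primitive root iff g^(88/q) ≢ 1 (mod 178) for each prime q ∈ {2, 11}.
g = 2: gcd(2, 178) = 2 > 1, not a unit — skip.
g = 3: 3^44 ≡ 177; 3^8 ≡ 153 — none is 1, so 3 is a primitive root.
Hence the least primitive root of 178 is 3.

3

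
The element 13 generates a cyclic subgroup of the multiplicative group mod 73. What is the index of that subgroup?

1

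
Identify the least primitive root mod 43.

φ(43) = 43 − 1 = 42 = 2 · 3 · 7.
g is a primitive root iff g^(42/q) ≢ 1 (mod 43) for each prime q ∈ {2, 3, 7}.
g = 2: 2^21 ≡ 42; 2^14 ≡ 1 — hits 1, so not a primitive root.
g = 3: 3^21 ≡ 42; 3^14 ≡ 36; 3^6 ≡ 41 — none is 1, so 3 is a primitive root.
The smallest primitive root modulo 43 is 3.

3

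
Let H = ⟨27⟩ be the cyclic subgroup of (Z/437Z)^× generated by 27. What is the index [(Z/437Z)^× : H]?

By Lagrange's theorem, ord_437(27) divides φ(437) = φ(19·23) = (19−1)·(23−1) = 18·22 = 396 = 2^2 · 3^2 · 11.
Divisors of 396: 1, 2, 3, 4, 6, 9, 11, 12, 18, 22, 33, 36, 44, 66, 99, 132, 198, 396.
Compute 27^d (mod 437) for the divisors d until we hit 1:
27^1 ≡ 27 (mod 437)
27^2 ≡ 292 (mod 437)
27^3 ≡ 18 (mod 437)
27^4 ≡ 49 (mod 437)
27^6 ≡ 324 (mod 437)
27^9 ≡ 151 (mod 437)
27^11 ≡ 392 (mod 437)
27^12 ≡ 96 (mod 437)
27^18 ≡ 77 (mod 437)
27^22 ≡ 277 (mod 437)
27^33 ≡ 208 (mod 437)
27^36 ≡ 248 (mod 437)
27^44 ≡ 254 (mod 437)
27^66 ≡ 1 (mod 437) ✓
The order of 27 is 66, so the subgroup it generates has 66 elements.
The index is φ(437) / ord(27) = 396 / 66 = 6.

6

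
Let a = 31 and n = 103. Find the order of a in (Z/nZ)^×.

The order of 31 must divide φ(103) = 103 − 1 = 102 = 2 · 3 · 17.
Divisors of 102: 1, 2, 3, 6, 17, 34, 51, 102.
Check 31^d mod 103 for each divisor in increasing order:
31^1 ≡ 31
31^2 ≡ 34
31^3 ≡ 24
31^6 ≡ 61
31^17 ≡ 102
31^34 ≡ 1
So ord_103(31) = 34.

34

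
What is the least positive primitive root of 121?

φ(121) = φ(11^2) = 11·(11−1) = 110 = 2 · 5 · 11.
Test candidates g = 2, 3, … against the prime factors q ∈ {2, 5, 11} of φ(121): g is a generator iff g^(110/q) ≢ 1 for every such q.
g = 2: 2^55 ≡ 120; 2^22 ≡ 81; 2^10 ≡ 56 — none is 1, so 2 is a primitive root.
Hence the least primitive root of 121 is 2.

2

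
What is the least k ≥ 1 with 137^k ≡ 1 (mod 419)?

ord(137) | φ(419) = 419 − 1 = 418 = 2 · 11 · 19.
Divisors of 418: 1, 2, 11, 19, 22, 38, 209, 418.
Evaluate successive powers at the divisors of 418:
137^1 ≡ 137 (mod 419)
137^2 ≡ 333 (mod 419)
137^11 ≡ 136 (mod 419)
137^19 ≡ 334 (mod 419)
137^22 ≡ 60 (mod 419)
137^38 ≡ 102 (mod 419)
137^209 ≡ 1 (mod 419) ✓
Therefore the multiplicative order of 137 modulo 419 is 209.

209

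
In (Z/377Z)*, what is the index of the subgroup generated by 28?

28

By Lagrange's theorem, ord_377(28) divides φ(377) = φ(13·29) = (13−1)·(29−1) = 12·28 = 336 = 2^4 · 3 · 7.
Divisors of 336: 1, 2, 3, 4, 6, 7, 8, 12, 14, 16, 21, 24, 28, 42, 48, 56, 84, 112, 168, 336.
Evaluate successive powers at the divisors of 336:
28^1 ≡ 28
28^2 ≡ 30
28^3 ≡ 86
28^4 ≡ 146
28^6 ≡ 233
28^7 ≡ 115
28^8 ≡ 204
28^12 ≡ 1
Thus |⟨28⟩| = ord(28) = 12.
[(Z/377Z)^× : ⟨28⟩] = 336/12 = 28.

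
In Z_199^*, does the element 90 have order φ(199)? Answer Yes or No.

No

φ(199) = 199 − 1 = 198 = 2 · 3^2 · 11.
90 is a primitive root mod 199 iff 90^(φ(199)/q) ≢ 1 for every prime q | φ(199), i.e. q ∈ {2, 3, 11}.
90^99 ≡ 1 (mod 199)  [q = 2: ≡ 1 ✗]
90^66 ≡ 1 (mod 199)  [q = 3: ≡ 1 ✗]
90^18 ≡ 62 (mod 199)  [q = 11: ≢ 1 ✓]
Since 90^99 ≡ 1, the order of 90 divides 99 < 198, so 90 is not a primitive root.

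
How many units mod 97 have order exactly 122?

φ(97) = 97 − 1 = 96 = 2^5 · 3.
Since (Z/97Z)^× is cyclic of order 96, the number of elements of order d is φ(d) when d | 96 and 0 otherwise.
Here 96 is not a multiple of 122, so there are no elements of order 122.

0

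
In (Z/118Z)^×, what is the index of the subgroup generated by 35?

2

The order of 35 must divide φ(118) = φ(2)·φ(59) = 1·58 = 58 = 2 · 29.
Divisors of 58: 1, 2, 29, 58.
Check 35^d mod 118 for each divisor in increasing order:
35^1 ≡ 35
35^2 ≡ 45
35^29 ≡ 1
So ord_118(35) = 29, hence |⟨35⟩| = 29.
Index = |(Z/118Z)^×| / |⟨35⟩| = 58 / 29 = 2.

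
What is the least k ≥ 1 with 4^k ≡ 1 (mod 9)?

3

Since 4 ∈ (Z/9Z)^×, its order divides φ(9) = φ(3^2) = 3·(3−1) = 6 = 2 · 3.
Divisors of 6: 1, 2, 3, 6.
Evaluate successive powers at the divisors of 6:
4^1 ≡ 4 (mod 9)
4^2 ≡ 7 (mod 9)
4^3 ≡ 1 (mod 9) ✓
The smallest such exponent is 3, so the order of 4 is 3.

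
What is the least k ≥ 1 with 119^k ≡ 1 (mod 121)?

55

ord(119) | φ(121) = φ(11^2) = 11·(11−1) = 110 = 2 · 5 · 11.
Divisors of 110: 1, 2, 5, 10, 11, 22, 55, 110.
Test each divisor d:
119^1 ≡ 119 (mod 121)
119^2 ≡ 4 (mod 121)
119^5 ≡ 89 (mod 121)
119^10 ≡ 56 (mod 121)
119^11 ≡ 9 (mod 121)
119^22 ≡ 81 (mod 121)
119^55 ≡ 1 (mod 121) ✓
The smallest such exponent is 55, so the order of 119 is 55.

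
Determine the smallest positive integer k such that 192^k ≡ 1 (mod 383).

191

ord(192) | φ(383) = 383 − 1 = 382 = 2 · 191.
Divisors of 382: 1, 2, 191, 382.
Compute 192^d (mod 383) for the divisors d until we hit 1:
192^1 ≡ 192
192^2 ≡ 96
192^191 ≡ 1
Therefore the multiplicative order of 192 modulo 383 is 191.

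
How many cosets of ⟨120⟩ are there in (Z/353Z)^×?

ord(120) | φ(353) = 353 − 1 = 352 = 2^5 · 11.
Divisors of 352: 1, 2, 4, 8, 11, 16, 22, 32, 44, 88, 176, 352.
Compute 120^d (mod 353) for the divisors d until we hit 1:
120^1 ≡ 120 (mod 353)
120^2 ≡ 280 (mod 353)
120^4 ≡ 34 (mod 353)
120^8 ≡ 97 (mod 353)
120^11 ≡ 304 (mod 353)
120^16 ≡ 231 (mod 353)
120^22 ≡ 283 (mod 353)
120^32 ≡ 58 (mod 353)
120^44 ≡ 311 (mod 353)
120^88 ≡ 352 (mod 353)
120^176 ≡ 1 (mod 353) ✓
So ord_353(120) = 176, hence |⟨120⟩| = 176.
The index is φ(353) / ord(120) = 352 / 176 = 2.

2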